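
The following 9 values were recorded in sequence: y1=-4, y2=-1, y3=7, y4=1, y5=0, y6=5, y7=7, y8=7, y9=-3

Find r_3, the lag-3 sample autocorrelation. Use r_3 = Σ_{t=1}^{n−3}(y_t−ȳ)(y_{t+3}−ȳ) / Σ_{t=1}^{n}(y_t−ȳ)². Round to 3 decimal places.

-0.019

Mean ȳ = (-4 − 1 + 7 + 1 + 0 + 5 + 7 + 7 − 3)/9 = 2.1111
Numerator Σ_{t=1}^{6}(y_t−ȳ)(y_{t+3}−ȳ) = -3.0370
Denominator Σ(y_t−ȳ)² = 158.8889
r_3 = -3.0370 / 158.8889 = -0.019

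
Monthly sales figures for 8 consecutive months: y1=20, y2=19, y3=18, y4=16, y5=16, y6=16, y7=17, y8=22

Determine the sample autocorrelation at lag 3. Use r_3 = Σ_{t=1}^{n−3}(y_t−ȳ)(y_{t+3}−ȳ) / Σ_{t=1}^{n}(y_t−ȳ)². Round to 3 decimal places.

-0.353

Mean ȳ = (20 + 19 + 18 + 16 + 16 + 16 + 17 + 22)/8 = 18.0000
Deviations from mean: 2.0000, 1.0000, 0.0000, -2.0000, -2.0000, -2.0000, -1.0000, 4.0000
Numerator Σ_{t=1}^{5}(y_t−ȳ)(y_{t+3}−ȳ) = -12.0000
Denominator Σ(y_t−ȳ)² = 34.0000
r_3 = -12.0000 / 34.0000 = -0.353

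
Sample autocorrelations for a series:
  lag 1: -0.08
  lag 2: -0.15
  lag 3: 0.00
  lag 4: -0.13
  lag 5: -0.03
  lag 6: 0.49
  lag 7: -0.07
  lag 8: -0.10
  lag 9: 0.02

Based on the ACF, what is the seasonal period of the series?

The largest autocorrelation is r_6 = 0.49; the remaining lags stay at or below 0.02.
The dominant spike at lag 6 indicates a seasonal period of 6.

6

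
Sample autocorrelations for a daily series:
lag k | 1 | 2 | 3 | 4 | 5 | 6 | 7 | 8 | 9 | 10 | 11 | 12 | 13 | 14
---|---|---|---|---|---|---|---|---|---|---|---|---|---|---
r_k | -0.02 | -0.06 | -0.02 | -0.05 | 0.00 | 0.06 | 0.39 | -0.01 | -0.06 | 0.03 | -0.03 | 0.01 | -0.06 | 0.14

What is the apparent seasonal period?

7

The largest autocorrelation is r_7 = 0.39; the remaining lags stay at or below 0.14.
The dominant spike at lag 7 indicates a seasonal period of 7.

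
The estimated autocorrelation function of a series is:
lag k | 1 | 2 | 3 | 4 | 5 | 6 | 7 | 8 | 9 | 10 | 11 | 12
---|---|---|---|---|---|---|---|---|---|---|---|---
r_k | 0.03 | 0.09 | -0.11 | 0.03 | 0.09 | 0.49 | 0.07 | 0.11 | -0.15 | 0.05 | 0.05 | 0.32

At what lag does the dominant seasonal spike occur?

6

The largest autocorrelation is r_6 = 0.49, with a weaker echo at lag 12 (0.32); the remaining lags stay at or below 0.11.
The dominant spike at lag 6 indicates a seasonal period of 6.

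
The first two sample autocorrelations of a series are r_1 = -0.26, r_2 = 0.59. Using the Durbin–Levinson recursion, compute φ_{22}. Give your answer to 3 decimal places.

φ_{22} = (r_2 − r_1²) / (1 − r_1²)
r_1² = (-0.26)² = 0.0676
Numerator = 0.59 − 0.0676 = 0.5224; denominator = 1 − 0.0676 = 0.9324
φ_{22} = 0.5224 / 0.9324 = 0.560

0.560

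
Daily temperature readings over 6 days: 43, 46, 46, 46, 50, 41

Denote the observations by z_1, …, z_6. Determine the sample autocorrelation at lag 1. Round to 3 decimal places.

Mean z̄ = (43 + 46 + 46 + 46 + 50 + 41)/6 = 45.3333
Deviations from mean: -2.3333, 0.6667, 0.6667, 0.6667, 4.6667, -4.3333
Σ(z_t−z̄)(z_{t+1}−z̄) = (-1.5556) + (0.4444) + (0.4444) + (3.1111) + (-20.2222) = -17.7778
Denominator Σ(z_t−z̄)² = 47.3333
r_1 = -17.7778 / 47.3333 = -0.376

-0.376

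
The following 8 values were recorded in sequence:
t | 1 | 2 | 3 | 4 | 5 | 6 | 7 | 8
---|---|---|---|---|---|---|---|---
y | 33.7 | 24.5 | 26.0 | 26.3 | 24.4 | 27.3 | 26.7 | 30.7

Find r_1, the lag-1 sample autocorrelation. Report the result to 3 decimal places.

-0.151

Mean ȳ = (33.7 + 24.5 + 26.0 + 26.3 + 24.4 + 27.3 + 26.7 + 30.7)/8 = 27.4500
Numerator Σ_{t=1}^{7}(y_t−ȳ)(y_{t+1}−ȳ) = -10.8525
Denominator Σ(y_t−ȳ)² = 71.6400
r_1 = -10.8525 / 71.6400 = -0.151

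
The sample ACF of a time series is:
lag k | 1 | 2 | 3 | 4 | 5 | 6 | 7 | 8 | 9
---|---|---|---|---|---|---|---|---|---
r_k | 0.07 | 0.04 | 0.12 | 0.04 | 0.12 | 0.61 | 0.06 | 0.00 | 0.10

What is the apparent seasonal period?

The largest autocorrelation is r_6 = 0.61; the remaining lags stay at or below 0.12.
The dominant spike at lag 6 indicates a seasonal period of 6.

6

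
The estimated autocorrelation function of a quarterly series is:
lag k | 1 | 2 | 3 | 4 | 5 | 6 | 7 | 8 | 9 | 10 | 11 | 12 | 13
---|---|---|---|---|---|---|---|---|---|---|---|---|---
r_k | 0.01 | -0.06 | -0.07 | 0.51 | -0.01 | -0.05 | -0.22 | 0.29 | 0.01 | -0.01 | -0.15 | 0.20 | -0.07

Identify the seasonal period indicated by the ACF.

The largest autocorrelation is r_4 = 0.51, with weaker echoes at lags 8 (0.29) and 12 (0.20); the remaining lags stay at or below 0.01.
The dominant spike at lag 4 indicates a seasonal period of 4.

4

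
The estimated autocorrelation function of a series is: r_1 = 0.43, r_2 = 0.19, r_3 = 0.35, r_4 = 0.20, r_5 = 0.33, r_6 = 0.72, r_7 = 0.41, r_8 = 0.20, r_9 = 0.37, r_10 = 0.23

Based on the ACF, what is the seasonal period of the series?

The largest autocorrelation is r_6 = 0.72; the remaining lags stay at or below 0.43. The elevated value at lag 1 (0.43), dropping to 0.19 at lag 2, reflects decaying short-term dependence rather than seasonality.
The dominant spike at lag 6 indicates a seasonal period of 6.

6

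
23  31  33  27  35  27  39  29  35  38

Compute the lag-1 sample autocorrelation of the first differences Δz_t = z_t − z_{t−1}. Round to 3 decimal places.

-0.757

First differences Δz: 8, 2, -6, 8, -8, 12, -10, 6, 3
Mean of differences = 1.6667
Numerator Σ(Δz_t−Δz̄)(Δz_{t+1}−Δz̄) = -375.4444
Denominator Σ(Δz_t−Δz̄)² = 496.0000
r_1(Δz) = -375.4444 / 496.0000 = -0.757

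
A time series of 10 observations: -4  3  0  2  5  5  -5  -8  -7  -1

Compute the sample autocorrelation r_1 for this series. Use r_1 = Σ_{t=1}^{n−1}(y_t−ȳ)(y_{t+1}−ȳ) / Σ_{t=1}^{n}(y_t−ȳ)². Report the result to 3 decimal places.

Mean ȳ = (-4 + 3 + 0 + 2 + 5 + 5 − 5 − 8 − 7 − 1)/10 = -1.0000
Numerator Σ_{t=1}^{9}(y_t−ȳ)(y_{t+1}−ȳ) = 95.0000
Denominator Σ(y_t−ȳ)² = 208.0000
r_1 = 95.0000 / 208.0000 = 0.457

0.457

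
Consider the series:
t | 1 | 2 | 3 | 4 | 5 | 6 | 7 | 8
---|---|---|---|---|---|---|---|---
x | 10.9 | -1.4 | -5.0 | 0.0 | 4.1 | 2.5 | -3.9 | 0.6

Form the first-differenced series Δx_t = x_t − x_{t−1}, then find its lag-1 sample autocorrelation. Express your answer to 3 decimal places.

First differences Δx: -12.3, -3.6, 5.0, 4.1, -1.6, -6.4, 4.5
Mean of differences = -1.4714
Numerator Σ(Δx_t−Δx̄)(Δx_{t+1}−Δx̄) = 15.8163
Denominator Σ(Δx_t−Δx̄)² = 254.6743
r_1(Δx) = 15.8163 / 254.6743 = 0.062

0.062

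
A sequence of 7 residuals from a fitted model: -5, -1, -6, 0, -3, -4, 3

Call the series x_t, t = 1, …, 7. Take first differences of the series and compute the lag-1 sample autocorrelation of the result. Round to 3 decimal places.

-0.557

First differences Δx: 4, -5, 6, -3, -1, 7
Mean of differences = 1.3333
Numerator Σ(Δx_t−Δx̄)(Δx_{t+1}−Δx̄) = -69.7778
Denominator Σ(Δx_t−Δx̄)² = 125.3333
r_1(Δx) = -69.7778 / 125.3333 = -0.557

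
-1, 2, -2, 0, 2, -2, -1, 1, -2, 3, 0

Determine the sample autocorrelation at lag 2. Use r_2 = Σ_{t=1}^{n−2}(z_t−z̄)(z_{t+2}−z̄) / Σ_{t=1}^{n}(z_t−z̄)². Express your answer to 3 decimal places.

-0.031

Mean z̄ = (-1 + 2 − 2 + 0 + 2 − 2 − 1 + 1 − 2 + 3 + 0)/11 = 0.0000
Numerator Σ_{t=1}^{9}(z_t−z̄)(z_{t+2}−z̄) = -1.0000
Denominator Σ(z_t−z̄)² = 32.0000
r_2 = -1.0000 / 32.0000 = -0.031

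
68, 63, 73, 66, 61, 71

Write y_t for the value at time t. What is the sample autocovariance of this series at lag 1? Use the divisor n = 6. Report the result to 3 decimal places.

-8.667

Mean ȳ = (68 + 63 + 73 + 66 + 61 + 71)/6 = 67.0000
Deviations: 1.0000, -4.0000, 6.0000, -1.0000, -6.0000, 4.0000
Σ_{t=1}^{5}(y_t−ȳ)(y_{t+1}−ȳ) = -52.0000
γ_1 = -52.0000 / 6 = -8.667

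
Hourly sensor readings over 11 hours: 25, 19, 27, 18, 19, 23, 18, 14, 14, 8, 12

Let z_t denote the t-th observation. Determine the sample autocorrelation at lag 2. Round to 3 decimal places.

Mean z̄ = (25 + 19 + 27 + 18 + 19 + 23 + 18 + 14 + 14 + 8 + 12)/11 = 17.9091
Numerator Σ_{t=1}^{9}(z_t−z̄)(z_{t+2}−z̄) = 116.6198
Denominator Σ(z_t−z̄)² = 324.9091
r_2 = 116.6198 / 324.9091 = 0.359

0.359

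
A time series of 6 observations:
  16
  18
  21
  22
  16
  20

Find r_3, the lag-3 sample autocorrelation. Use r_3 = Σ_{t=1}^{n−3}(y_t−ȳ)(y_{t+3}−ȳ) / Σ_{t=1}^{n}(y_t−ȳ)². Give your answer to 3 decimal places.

Mean ȳ = (16 + 18 + 21 + 22 + 16 + 20)/6 = 18.8333
Deviations from mean: -2.8333, -0.8333, 2.1667, 3.1667, -2.8333, 1.1667
Numerator Σ_{t=1}^{3}(y_t−ȳ)(y_{t+3}−ȳ) = -4.0833
Denominator Σ(y_t−ȳ)² = 32.8333
r_3 = -4.0833 / 32.8333 = -0.124

-0.124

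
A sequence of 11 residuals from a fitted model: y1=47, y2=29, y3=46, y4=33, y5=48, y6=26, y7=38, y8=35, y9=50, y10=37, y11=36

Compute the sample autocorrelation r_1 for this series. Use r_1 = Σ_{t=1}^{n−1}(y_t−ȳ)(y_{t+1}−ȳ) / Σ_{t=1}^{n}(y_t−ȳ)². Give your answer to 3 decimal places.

-0.631

Mean ȳ = (47 + 29 + 46 + 33 + 48 + 26 + 38 + 35 + 50 + 37 + 36)/11 = 38.6364
Numerator Σ_{t=1}^{10}(y_t−ȳ)(y_{t+1}−ȳ) = -409.4050
Denominator Σ(y_t−ȳ)² = 648.5455
r_1 = -409.4050 / 648.5455 = -0.631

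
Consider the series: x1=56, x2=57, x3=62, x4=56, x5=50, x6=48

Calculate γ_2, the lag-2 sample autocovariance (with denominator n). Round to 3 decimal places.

-5.287

Mean x̄ = (56 + 57 + 62 + 56 + 50 + 48)/6 = 54.8333
Σ_{t=1}^{4}(x_t−x̄)(x_{t+2}−x̄) = -31.7222
γ_2 = -31.7222 / 6 = -5.287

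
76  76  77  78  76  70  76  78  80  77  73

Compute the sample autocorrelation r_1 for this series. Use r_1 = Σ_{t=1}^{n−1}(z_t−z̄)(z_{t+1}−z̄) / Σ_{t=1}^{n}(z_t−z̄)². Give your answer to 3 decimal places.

0.150

Mean z̄ = (76 + 76 + 77 + 78 + 76 + 70 + 76 + 78 + 80 + 77 + 73)/11 = 76.0909
Numerator Σ_{t=1}^{10}(z_t−z̄)(z_{t+1}−z̄) = 10.6281
Denominator Σ(z_t−z̄)² = 70.9091
r_1 = 10.6281 / 70.9091 = 0.150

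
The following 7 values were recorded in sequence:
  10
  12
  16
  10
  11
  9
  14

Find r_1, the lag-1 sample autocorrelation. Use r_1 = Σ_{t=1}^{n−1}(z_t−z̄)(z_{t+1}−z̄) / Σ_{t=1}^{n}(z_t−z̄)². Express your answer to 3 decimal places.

Mean z̄ = (10 + 12 + 16 + 10 + 11 + 9 + 14)/7 = 11.7143
Σ(z_t−z̄)(z_{t+1}−z̄) = (-0.4898) + (1.2245) + (-7.3469) + (1.2245) + (1.9388) + (-6.2041) = -9.6531
Denominator Σ(z_t−z̄)² = 37.4286
r_1 = -9.6531 / 37.4286 = -0.258

-0.258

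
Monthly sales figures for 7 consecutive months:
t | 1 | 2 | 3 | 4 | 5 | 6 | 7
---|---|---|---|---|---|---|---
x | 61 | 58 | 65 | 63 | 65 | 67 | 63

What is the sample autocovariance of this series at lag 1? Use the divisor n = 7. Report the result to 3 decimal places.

Mean x̄ = (61 + 58 + 65 + 63 + 65 + 67 + 63)/7 = 63.1429
Σ_{t=1}^{6}(x_t−x̄)(x_{t+1}−x̄) = 7.5510
γ_1 = 7.5510 / 7 = 1.079

1.079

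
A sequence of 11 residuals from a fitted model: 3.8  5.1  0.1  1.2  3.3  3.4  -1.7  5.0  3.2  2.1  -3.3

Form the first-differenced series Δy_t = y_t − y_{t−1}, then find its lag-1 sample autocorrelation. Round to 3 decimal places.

First differences Δy: 1.3, -5.0, 1.1, 2.1, 0.1, -5.1, 6.7, -1.8, -1.1, -5.4
Mean of differences = -0.7100
Numerator Σ(Δy_t−Δȳ)(Δy_{t+1}−Δȳ) = -50.9341
Denominator Σ(Δy_t−Δȳ)² = 131.7890
r_1(Δy) = -50.9341 / 131.7890 = -0.386

-0.386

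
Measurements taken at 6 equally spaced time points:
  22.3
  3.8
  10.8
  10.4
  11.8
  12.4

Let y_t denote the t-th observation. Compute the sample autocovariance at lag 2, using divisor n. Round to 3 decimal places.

0.019

Mean ȳ = (22.3 + 3.8 + 10.8 + 10.4 + 11.8 + 12.4)/6 = 11.9167
Σ_{t=1}^{4}(y_t−ȳ)(y_{t+2}−ȳ) = 0.1128
γ_2 = 0.1128 / 6 = 0.019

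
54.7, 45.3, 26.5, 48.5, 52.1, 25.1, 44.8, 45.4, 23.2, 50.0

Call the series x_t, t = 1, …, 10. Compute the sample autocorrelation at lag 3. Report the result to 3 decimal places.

0.604

Mean x̄ = (54.7 + 45.3 + 26.5 + 48.5 + 52.1 + 25.1 + 44.8 + 45.4 + 23.2 + 50.0)/10 = 41.5600
Numerator Σ_{t=1}^{7}(x_t−x̄)(x_{t+3}−x̄) = 771.0092
Denominator Σ(x_t−x̄)² = 1277.2040
r_3 = 771.0092 / 1277.2040 = 0.604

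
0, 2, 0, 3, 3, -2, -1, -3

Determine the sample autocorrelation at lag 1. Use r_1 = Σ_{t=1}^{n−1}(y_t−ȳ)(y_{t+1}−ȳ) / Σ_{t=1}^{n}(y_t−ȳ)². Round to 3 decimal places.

Mean ȳ = (0 + 2 + 0 + 3 + 3 − 2 − 1 − 3)/8 = 0.2500
Deviations from mean: -0.2500, 1.7500, -0.2500, 2.7500, 2.7500, -2.2500, -1.2500, -3.2500
Numerator Σ_{t=1}^{7}(y_t−ȳ)(y_{t+1}−ȳ) = 6.6875
Denominator Σ(y_t−ȳ)² = 35.5000
r_1 = 6.6875 / 35.5000 = 0.188

0.188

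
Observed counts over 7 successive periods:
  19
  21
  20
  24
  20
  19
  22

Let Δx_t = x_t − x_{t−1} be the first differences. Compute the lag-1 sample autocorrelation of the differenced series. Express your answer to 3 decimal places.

-0.445

First differences Δx: 2, -1, 4, -4, -1, 3
Mean of differences = 0.5000
Numerator Σ(Δx_t−Δx̄)(Δx_{t+1}−Δx̄) = -20.2500
Denominator Σ(Δx_t−Δx̄)² = 45.5000
r_1(Δx) = -20.2500 / 45.5000 = -0.445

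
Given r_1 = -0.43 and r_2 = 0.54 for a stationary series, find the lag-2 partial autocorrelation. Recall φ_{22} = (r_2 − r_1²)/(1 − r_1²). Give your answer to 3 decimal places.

0.436

φ_{22} = (r_2 − r_1²) / (1 − r_1²)
r_1² = (-0.43)² = 0.1849
Numerator = 0.54 − 0.1849 = 0.3551; denominator = 1 − 0.1849 = 0.8151
φ_{22} = 0.3551 / 0.8151 = 0.436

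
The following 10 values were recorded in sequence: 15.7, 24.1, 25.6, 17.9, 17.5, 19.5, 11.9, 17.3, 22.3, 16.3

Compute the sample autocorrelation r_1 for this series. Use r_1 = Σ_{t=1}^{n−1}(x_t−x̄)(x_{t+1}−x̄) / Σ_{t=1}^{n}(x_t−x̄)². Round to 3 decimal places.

Mean x̄ = (15.7 + 24.1 + 25.6 + 17.9 + 17.5 + 19.5 + 11.9 + 17.3 + 22.3 + 16.3)/10 = 18.8100
Numerator Σ_{t=1}^{9}(x_t−x̄)(x_{t+1}−x̄) = 5.2129
Denominator Σ(x_t−x̄)² = 155.2890
r_1 = 5.2129 / 155.2890 = 0.034

0.034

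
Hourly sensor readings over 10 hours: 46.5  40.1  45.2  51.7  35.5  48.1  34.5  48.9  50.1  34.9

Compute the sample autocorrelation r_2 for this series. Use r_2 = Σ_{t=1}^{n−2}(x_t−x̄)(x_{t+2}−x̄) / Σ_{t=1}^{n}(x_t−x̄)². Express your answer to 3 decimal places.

Mean x̄ = (46.5 + 40.1 + 45.2 + 51.7 + 35.5 + 48.1 + 34.5 + 48.9 + 50.1 + 34.9)/10 = 43.5500
Numerator Σ_{t=1}^{8}(x_t−x̄)(x_{t+2}−x̄) = -7.8100
Denominator Σ(x_t−x̄)² = 403.5050
r_2 = -7.8100 / 403.5050 = -0.019

-0.019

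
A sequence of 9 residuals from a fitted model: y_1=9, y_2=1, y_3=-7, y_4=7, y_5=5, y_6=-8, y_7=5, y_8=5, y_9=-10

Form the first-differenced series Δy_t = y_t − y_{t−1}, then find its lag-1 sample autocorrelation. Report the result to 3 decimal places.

First differences Δy: -8, -8, 14, -2, -13, 13, 0, -15
Mean of differences = -2.3750
Numerator Σ(Δy_t−Δȳ)(Δy_{t+1}−Δȳ) = -215.1406
Denominator Σ(Δy_t−Δȳ)² = 845.8750
r_1(Δy) = -215.1406 / 845.8750 = -0.254

-0.254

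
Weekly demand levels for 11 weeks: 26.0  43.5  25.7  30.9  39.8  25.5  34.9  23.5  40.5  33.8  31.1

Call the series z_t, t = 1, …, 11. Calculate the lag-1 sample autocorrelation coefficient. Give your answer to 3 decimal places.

Mean z̄ = (26.0 + 43.5 + 25.7 + 30.9 + 39.8 + 25.5 + 34.9 + 23.5 + 40.5 + 33.8 + 31.1)/11 = 32.2909
Numerator Σ_{t=1}^{10}(z_t−z̄)(z_{t+1}−z̄) = -298.8928
Denominator Σ(z_t−z̄)² = 468.2691
r_1 = -298.8928 / 468.2691 = -0.638

-0.638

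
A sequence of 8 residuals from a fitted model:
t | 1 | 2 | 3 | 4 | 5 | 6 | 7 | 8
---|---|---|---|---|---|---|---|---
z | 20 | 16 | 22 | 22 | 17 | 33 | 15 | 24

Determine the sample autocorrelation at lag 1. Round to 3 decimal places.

-0.605

Mean z̄ = (20 + 16 + 22 + 22 + 17 + 33 + 15 + 24)/8 = 21.1250
Deviations from mean: -1.1250, -5.1250, 0.8750, 0.8750, -4.1250, 11.8750, -6.1250, 2.8750
Σ(z_t−z̄)(z_{t+1}−z̄) = (5.7656) + (-4.4844) + (0.7656) + (-3.6094) + (-48.9844) + (-72.7344) + (-17.6094) = -140.8906
Denominator Σ(z_t−z̄)² = 232.8750
r_1 = -140.8906 / 232.8750 = -0.605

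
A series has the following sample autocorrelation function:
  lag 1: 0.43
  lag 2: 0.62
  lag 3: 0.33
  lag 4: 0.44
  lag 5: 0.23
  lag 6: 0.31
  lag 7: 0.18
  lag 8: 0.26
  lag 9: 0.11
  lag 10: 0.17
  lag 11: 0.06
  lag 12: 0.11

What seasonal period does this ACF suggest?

The largest autocorrelation is r_2 = 0.62, with a weaker echo at lag 4 (0.44); the remaining lags stay at or below 0.43.
The dominant spike at lag 2 indicates a seasonal period of 2.

2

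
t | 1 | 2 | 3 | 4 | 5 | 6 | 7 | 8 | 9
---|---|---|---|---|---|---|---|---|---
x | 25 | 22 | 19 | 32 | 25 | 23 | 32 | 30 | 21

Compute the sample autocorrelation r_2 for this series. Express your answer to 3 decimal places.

-0.408

Mean x̄ = (25 + 22 + 19 + 32 + 25 + 23 + 32 + 30 + 21)/9 = 25.4444
Numerator Σ_{t=1}^{7}(x_t−x̄)(x_{t+2}−x̄) = -76.0617
Denominator Σ(x_t−x̄)² = 186.2222
r_2 = -76.0617 / 186.2222 = -0.408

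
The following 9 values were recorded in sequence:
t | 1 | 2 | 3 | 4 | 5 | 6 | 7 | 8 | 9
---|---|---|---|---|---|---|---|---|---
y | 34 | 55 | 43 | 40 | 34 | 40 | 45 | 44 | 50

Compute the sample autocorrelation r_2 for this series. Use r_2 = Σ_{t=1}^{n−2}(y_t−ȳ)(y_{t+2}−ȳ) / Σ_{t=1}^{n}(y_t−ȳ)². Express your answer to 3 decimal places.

-0.098

Mean ȳ = (34 + 55 + 43 + 40 + 34 + 40 + 45 + 44 + 50)/9 = 42.7778
Numerator Σ_{t=1}^{7}(y_t−ȳ)(y_{t+2}−ȳ) = -36.9877
Denominator Σ(y_t−ȳ)² = 377.5556
r_2 = -36.9877 / 377.5556 = -0.098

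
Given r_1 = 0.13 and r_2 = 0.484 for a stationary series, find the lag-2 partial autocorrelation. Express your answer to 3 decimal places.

0.475

φ_{22} = (r_2 − r_1²) / (1 − r_1²)
r_1² = (0.13)² = 0.0169
Numerator = 0.484 − 0.0169 = 0.4671; denominator = 1 − 0.0169 = 0.9831
φ_{22} = 0.4671 / 0.9831 = 0.475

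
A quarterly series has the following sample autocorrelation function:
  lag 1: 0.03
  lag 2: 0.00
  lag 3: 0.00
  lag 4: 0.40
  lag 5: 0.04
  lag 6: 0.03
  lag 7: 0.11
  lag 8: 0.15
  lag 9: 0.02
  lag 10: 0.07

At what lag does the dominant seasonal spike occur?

The largest autocorrelation is r_4 = 0.40, with a weaker echo at lag 8 (0.15); the remaining lags stay at or below 0.11.
The dominant spike at lag 4 indicates a seasonal period of 4.

4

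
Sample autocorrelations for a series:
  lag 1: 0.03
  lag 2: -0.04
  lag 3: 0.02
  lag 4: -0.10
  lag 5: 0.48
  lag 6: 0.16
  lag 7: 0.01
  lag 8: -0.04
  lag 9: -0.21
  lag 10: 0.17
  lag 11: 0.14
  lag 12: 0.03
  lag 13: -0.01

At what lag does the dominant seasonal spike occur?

5

The largest autocorrelation is r_5 = 0.48, with a weaker echo at lag 10 (0.17); the remaining lags stay at or below 0.16.
The dominant spike at lag 5 indicates a seasonal period of 5.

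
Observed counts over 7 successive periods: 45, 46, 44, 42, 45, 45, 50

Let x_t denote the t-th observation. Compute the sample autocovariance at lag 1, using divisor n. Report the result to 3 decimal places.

Mean x̄ = (45 + 46 + 44 + 42 + 45 + 45 + 50)/7 = 45.2857
Σ_{t=1}^{6}(x_t−x̄)(x_{t+1}−x̄) = 2.7755
γ_1 = 2.7755 / 7 = 0.397

0.397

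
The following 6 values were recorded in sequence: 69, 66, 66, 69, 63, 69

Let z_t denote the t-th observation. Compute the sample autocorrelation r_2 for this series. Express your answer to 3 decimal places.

0.133

Mean z̄ = (69 + 66 + 66 + 69 + 63 + 69)/6 = 67.0000
Deviations from mean: 2.0000, -1.0000, -1.0000, 2.0000, -4.0000, 2.0000
Numerator Σ_{t=1}^{4}(z_t−z̄)(z_{t+2}−z̄) = 4.0000
Denominator Σ(z_t−z̄)² = 30.0000
r_2 = 4.0000 / 30.0000 = 0.133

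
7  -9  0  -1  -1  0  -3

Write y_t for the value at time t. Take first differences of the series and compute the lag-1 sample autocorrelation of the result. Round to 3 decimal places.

First differences Δy: -16, 9, -1, 0, 1, -3
Mean of differences = -1.6667
Numerator Σ(Δy_t−Δȳ)(Δy_{t+1}−Δȳ) = -143.7778
Denominator Σ(Δy_t−Δȳ)² = 331.3333
r_1(Δy) = -143.7778 / 331.3333 = -0.434

-0.434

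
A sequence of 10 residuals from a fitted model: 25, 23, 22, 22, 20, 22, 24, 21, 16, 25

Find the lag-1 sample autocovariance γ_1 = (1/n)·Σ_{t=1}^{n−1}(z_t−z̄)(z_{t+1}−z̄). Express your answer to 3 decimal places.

-1.100

Mean z̄ = (25 + 23 + 22 + 22 + 20 + 22 + 24 + 21 + 16 + 25)/10 = 22.0000
Σ_{t=1}^{9}(z_t−z̄)(z_{t+1}−z̄) = -11.0000
γ_1 = -11.0000 / 10 = -1.100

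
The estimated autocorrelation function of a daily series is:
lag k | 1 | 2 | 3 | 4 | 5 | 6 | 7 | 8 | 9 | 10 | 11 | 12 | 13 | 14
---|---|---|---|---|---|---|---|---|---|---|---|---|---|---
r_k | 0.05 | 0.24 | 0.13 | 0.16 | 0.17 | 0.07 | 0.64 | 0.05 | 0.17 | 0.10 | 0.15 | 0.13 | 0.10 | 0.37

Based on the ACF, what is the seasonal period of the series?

7

The largest autocorrelation is r_7 = 0.64, with a weaker echo at lag 14 (0.37); the remaining lags stay at or below 0.24.
The dominant spike at lag 7 indicates a seasonal period of 7.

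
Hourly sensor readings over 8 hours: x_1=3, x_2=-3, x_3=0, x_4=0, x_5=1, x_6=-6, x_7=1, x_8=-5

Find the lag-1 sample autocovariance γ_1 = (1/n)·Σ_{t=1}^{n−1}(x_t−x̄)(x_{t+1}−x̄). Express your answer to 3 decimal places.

-4.393

Mean x̄ = (3 − 3 + 0 + 0 + 1 − 6 + 1 − 5)/8 = -1.1250
Deviations: 4.1250, -1.8750, 1.1250, 1.1250, 2.1250, -4.8750, 2.1250, -3.8750
Σ_{t=1}^{7}(x_t−x̄)(x_{t+1}−x̄) = -35.1406
γ_1 = -35.1406 / 8 = -4.393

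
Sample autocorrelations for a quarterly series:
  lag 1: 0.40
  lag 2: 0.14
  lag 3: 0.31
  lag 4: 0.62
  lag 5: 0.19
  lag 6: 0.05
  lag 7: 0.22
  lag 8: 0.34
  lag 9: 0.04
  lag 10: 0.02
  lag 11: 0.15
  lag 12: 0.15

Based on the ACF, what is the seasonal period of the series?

4

The largest autocorrelation is r_4 = 0.62; the remaining lags stay at or below 0.40. The elevated value at lag 1 (0.40), dropping to 0.14 at lag 2, reflects decaying short-term dependence rather than seasonality.
The dominant spike at lag 4 indicates a seasonal period of 4.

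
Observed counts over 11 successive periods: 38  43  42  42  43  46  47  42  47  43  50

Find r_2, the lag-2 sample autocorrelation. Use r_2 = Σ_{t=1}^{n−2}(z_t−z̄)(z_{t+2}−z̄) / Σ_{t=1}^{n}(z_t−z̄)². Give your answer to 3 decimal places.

0.313

Mean z̄ = (38 + 43 + 42 + 42 + 43 + 46 + 47 + 42 + 47 + 43 + 50)/11 = 43.9091
Numerator Σ_{t=1}^{9}(z_t−z̄)(z_{t+2}−z̄) = 34.0744
Denominator Σ(z_t−z̄)² = 108.9091
r_2 = 34.0744 / 108.9091 = 0.313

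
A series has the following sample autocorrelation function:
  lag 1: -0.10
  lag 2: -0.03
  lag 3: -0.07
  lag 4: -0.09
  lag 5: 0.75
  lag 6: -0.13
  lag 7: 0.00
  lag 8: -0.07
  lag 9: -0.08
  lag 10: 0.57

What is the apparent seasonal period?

5

The largest autocorrelation is r_5 = 0.75, with a weaker echo at lag 10 (0.57); the remaining lags stay at or below 0.00.
The dominant spike at lag 5 indicates a seasonal period of 5.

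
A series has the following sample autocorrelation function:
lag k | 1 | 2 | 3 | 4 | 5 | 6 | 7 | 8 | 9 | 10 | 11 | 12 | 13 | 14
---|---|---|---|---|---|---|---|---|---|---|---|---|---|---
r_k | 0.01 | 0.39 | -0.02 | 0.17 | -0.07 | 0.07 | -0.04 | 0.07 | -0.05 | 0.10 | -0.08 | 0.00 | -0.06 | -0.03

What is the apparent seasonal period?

2

The largest autocorrelation is r_2 = 0.39, with a weaker echo at lag 4 (0.17); the remaining lags stay at or below 0.10.
The dominant spike at lag 2 indicates a seasonal period of 2.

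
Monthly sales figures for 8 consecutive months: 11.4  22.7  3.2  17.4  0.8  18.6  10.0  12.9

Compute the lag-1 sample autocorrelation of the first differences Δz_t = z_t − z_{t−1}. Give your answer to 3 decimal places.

-0.870

First differences Δz: 11.3, -19.5, 14.2, -16.6, 17.8, -8.6, 2.9
Mean of differences = 0.2143
Numerator Σ(Δz_t−Δz̄)(Δz_{t+1}−Δz̄) = -1203.7945
Denominator Σ(Δz_t−Δz̄)² = 1384.0286
r_1(Δz) = -1203.7945 / 1384.0286 = -0.870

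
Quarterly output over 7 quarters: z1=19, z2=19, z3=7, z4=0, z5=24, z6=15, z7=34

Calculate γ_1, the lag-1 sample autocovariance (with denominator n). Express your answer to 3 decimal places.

-2.268

Mean z̄ = (19 + 19 + 7 + 0 + 24 + 15 + 34)/7 = 16.8571
Deviations: 2.1429, 2.1429, -9.8571, -16.8571, 7.1429, -1.8571, 17.1429
Σ_{t=1}^{6}(z_t−z̄)(z_{t+1}−z̄) = -15.8776
γ_1 = -15.8776 / 7 = -2.268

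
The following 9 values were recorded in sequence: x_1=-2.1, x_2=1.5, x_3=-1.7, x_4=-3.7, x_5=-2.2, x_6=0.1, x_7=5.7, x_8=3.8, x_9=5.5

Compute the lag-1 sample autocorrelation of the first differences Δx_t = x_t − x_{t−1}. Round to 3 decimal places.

-0.134

First differences Δx: 3.6, -3.2, -2.0, 1.5, 2.3, 5.6, -1.9, 1.7
Mean of differences = 0.9500
Numerator Σ(Δx_t−Δx̄)(Δx_{t+1}−Δx̄) = -8.7475
Denominator Σ(Δx_t−Δx̄)² = 65.3800
r_1(Δx) = -8.7475 / 65.3800 = -0.134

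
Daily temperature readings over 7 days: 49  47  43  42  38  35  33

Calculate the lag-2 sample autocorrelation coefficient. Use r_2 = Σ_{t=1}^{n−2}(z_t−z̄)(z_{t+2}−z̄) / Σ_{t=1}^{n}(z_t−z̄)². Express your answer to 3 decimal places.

0.159

Mean z̄ = (49 + 47 + 43 + 42 + 38 + 35 + 33)/7 = 41.0000
Deviations from mean: 8.0000, 6.0000, 2.0000, 1.0000, -3.0000, -6.0000, -8.0000
Numerator Σ_{t=1}^{5}(z_t−z̄)(z_{t+2}−z̄) = 34.0000
Denominator Σ(z_t−z̄)² = 214.0000
r_2 = 34.0000 / 214.0000 = 0.159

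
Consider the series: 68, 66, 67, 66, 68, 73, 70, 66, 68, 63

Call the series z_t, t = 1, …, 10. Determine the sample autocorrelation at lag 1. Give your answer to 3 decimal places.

0.151

Mean z̄ = (68 + 66 + 67 + 66 + 68 + 73 + 70 + 66 + 68 + 63)/10 = 67.5000
Numerator Σ_{t=1}^{9}(z_t−z̄)(z_{t+1}−z̄) = 9.7500
Denominator Σ(z_t−z̄)² = 64.5000
r_1 = 9.7500 / 64.5000 = 0.151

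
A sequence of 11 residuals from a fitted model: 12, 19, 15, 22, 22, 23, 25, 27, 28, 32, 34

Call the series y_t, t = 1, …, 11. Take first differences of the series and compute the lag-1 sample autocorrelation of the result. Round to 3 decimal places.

-0.726

First differences Δy: 7, -4, 7, 0, 1, 2, 2, 1, 4, 2
Mean of differences = 2.2000
Numerator Σ(Δy_t−Δȳ)(Δy_{t+1}−Δȳ) = -69.4400
Denominator Σ(Δy_t−Δȳ)² = 95.6000
r_1(Δy) = -69.4400 / 95.6000 = -0.726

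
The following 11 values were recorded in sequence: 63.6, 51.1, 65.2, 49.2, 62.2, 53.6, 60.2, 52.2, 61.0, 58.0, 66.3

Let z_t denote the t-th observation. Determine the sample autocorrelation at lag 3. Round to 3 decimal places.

-0.585

Mean z̄ = (63.6 + 51.1 + 65.2 + 49.2 + 62.2 + 53.6 + 60.2 + 52.2 + 61.0 + 58.0 + 66.3)/11 = 58.4182
Numerator Σ_{t=1}^{8}(z_t−z̄)(z_{t+3}−z̄) = -210.2555
Denominator Σ(z_t−z̄)² = 359.6964
r_3 = -210.2555 / 359.6964 = -0.585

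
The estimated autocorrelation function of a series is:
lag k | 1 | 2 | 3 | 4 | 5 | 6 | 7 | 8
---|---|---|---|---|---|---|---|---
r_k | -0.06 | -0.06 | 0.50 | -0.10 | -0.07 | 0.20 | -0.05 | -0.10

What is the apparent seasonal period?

3

The largest autocorrelation is r_3 = 0.50, with a weaker echo at lag 6 (0.20); the remaining lags stay at or below -0.05.
The dominant spike at lag 3 indicates a seasonal period of 3.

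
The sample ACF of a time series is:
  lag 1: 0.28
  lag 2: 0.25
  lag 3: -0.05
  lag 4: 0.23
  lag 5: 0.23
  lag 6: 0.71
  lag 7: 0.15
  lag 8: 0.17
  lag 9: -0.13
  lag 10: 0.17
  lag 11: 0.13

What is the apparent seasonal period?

6

The largest autocorrelation is r_6 = 0.71; the remaining lags stay at or below 0.28. The elevated value at lag 1 (0.28), dropping to 0.25 at lag 2, reflects decaying short-term dependence rather than seasonality.
The dominant spike at lag 6 indicates a seasonal period of 6.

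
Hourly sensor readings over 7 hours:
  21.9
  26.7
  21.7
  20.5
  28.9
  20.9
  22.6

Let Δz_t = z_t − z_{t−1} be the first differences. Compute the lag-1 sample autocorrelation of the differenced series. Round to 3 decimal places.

-0.579

First differences Δz: 4.8, -5.0, -1.2, 8.4, -8.0, 1.7
Mean of differences = 0.1167
Numerator Σ(Δz_t−Δz̄)(Δz_{t+1}−Δz̄) = -108.2169
Denominator Σ(Δz_t−Δz̄)² = 186.8483
r_1(Δz) = -108.2169 / 186.8483 = -0.579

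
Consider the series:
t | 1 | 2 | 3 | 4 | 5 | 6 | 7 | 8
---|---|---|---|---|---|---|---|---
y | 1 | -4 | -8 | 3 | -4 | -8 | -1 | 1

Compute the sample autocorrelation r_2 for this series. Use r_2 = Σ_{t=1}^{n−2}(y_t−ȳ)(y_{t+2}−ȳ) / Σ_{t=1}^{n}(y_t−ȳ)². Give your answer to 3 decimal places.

Mean ȳ = (1 − 4 − 8 + 3 − 4 − 8 − 1 + 1)/8 = -2.5000
Deviations from mean: 3.5000, -1.5000, -5.5000, 5.5000, -1.5000, -5.5000, 1.5000, 3.5000
Numerator Σ_{t=1}^{6}(y_t−ȳ)(y_{t+2}−ȳ) = -71.0000
Denominator Σ(y_t−ȳ)² = 122.0000
r_2 = -71.0000 / 122.0000 = -0.582

-0.582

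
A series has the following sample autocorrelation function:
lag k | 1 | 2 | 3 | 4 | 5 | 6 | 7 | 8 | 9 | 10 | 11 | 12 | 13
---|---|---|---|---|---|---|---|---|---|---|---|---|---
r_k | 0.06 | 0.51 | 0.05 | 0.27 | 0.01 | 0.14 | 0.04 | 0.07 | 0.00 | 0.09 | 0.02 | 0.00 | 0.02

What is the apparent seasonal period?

The largest autocorrelation is r_2 = 0.51, with a weaker echo at lag 4 (0.27); the remaining lags stay at or below 0.14.
The dominant spike at lag 2 indicates a seasonal period of 2.

2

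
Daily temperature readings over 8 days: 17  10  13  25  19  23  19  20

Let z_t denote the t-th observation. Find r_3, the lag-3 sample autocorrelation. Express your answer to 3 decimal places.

-0.196

Mean z̄ = (17 + 10 + 13 + 25 + 19 + 23 + 19 + 20)/8 = 18.2500
Σ(z_t−z̄)(z_{t+3}−z̄) = (-8.4375) + (-6.1875) + (-24.9375) + (5.0625) + (1.3125) = -33.1875
Denominator Σ(z_t−z̄)² = 169.5000
r_3 = -33.1875 / 169.5000 = -0.196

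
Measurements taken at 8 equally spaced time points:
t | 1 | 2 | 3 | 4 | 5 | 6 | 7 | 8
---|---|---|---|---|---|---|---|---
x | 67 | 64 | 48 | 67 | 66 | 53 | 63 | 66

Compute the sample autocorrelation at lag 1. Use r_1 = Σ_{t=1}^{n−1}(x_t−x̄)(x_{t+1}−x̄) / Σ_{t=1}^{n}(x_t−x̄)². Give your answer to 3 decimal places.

Mean x̄ = (67 + 64 + 48 + 67 + 66 + 53 + 63 + 66)/8 = 61.7500
Deviations from mean: 5.2500, 2.2500, -13.7500, 5.2500, 4.2500, -8.7500, 1.2500, 4.2500
Σ(x_t−x̄)(x_{t+1}−x̄) = (11.8125) + (-30.9375) + (-72.1875) + (22.3125) + (-37.1875) + (-10.9375) + (5.3125) = -111.8125
Denominator Σ(x_t−x̄)² = 363.5000
r_1 = -111.8125 / 363.5000 = -0.308

-0.308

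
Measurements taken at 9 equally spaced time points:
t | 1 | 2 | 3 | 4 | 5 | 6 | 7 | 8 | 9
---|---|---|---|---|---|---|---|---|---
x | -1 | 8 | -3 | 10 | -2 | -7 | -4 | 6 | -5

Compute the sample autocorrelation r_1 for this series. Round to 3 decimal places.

Mean x̄ = (-1 + 8 − 3 + 10 − 2 − 7 − 4 + 6 − 5)/9 = 0.2222
Numerator Σ_{t=1}^{8}(x_t−x̄)(x_{t+1}−x̄) = -95.8272
Denominator Σ(x_t−x̄)² = 303.5556
r_1 = -95.8272 / 303.5556 = -0.316

-0.316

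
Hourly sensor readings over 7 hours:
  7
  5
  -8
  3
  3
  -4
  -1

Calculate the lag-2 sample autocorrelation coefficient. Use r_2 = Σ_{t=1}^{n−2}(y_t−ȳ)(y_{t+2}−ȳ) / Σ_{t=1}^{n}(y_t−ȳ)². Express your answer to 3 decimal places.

-0.470

Mean ȳ = (7 + 5 − 8 + 3 + 3 − 4 − 1)/7 = 0.7143
Deviations from mean: 6.2857, 4.2857, -8.7143, 2.2857, 2.2857, -4.7143, -1.7143
Σ(y_t−ȳ)(y_{t+2}−ȳ) = (-54.7755) + (9.7959) + (-19.9184) + (-10.7755) + (-3.9184) = -79.5918
Denominator Σ(y_t−ȳ)² = 169.4286
r_2 = -79.5918 / 169.4286 = -0.470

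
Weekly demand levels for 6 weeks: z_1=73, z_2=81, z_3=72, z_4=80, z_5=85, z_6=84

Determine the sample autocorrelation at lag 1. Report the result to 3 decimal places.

Mean z̄ = (73 + 81 + 72 + 80 + 85 + 84)/6 = 79.1667
Σ(z_t−z̄)(z_{t+1}−z̄) = (-11.3056) + (-13.1389) + (-5.9722) + (4.8611) + (28.1944) = 2.6389
Denominator Σ(z_t−z̄)² = 150.8333
r_1 = 2.6389 / 150.8333 = 0.017

0.017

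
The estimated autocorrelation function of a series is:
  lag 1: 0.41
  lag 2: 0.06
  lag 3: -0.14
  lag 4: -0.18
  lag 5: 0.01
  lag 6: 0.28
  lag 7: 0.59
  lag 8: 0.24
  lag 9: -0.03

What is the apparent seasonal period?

The largest autocorrelation is r_7 = 0.59; the remaining lags stay at or below 0.41. The elevated value at lag 1 (0.41), dropping to 0.06 at lag 2, reflects decaying short-term dependence rather than seasonality.
The dominant spike at lag 7 indicates a seasonal period of 7.

7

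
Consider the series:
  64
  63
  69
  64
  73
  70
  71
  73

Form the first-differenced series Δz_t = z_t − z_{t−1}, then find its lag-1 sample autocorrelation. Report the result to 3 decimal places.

First differences Δz: -1, 6, -5, 9, -3, 1, 2
Mean of differences = 1.2857
Numerator Σ(Δz_t−Δz̄)(Δz_{t+1}−Δz̄) = -120.9388
Denominator Σ(Δz_t−Δz̄)² = 145.4286
r_1(Δz) = -120.9388 / 145.4286 = -0.832

-0.832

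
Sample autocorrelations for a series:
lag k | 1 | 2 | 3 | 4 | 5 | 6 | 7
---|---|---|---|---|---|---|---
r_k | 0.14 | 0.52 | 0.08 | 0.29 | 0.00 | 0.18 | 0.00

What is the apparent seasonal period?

The largest autocorrelation is r_2 = 0.52, with weaker echoes at lags 4 (0.29) and 6 (0.18); the remaining lags stay at or below 0.14.
The dominant spike at lag 2 indicates a seasonal period of 2.

2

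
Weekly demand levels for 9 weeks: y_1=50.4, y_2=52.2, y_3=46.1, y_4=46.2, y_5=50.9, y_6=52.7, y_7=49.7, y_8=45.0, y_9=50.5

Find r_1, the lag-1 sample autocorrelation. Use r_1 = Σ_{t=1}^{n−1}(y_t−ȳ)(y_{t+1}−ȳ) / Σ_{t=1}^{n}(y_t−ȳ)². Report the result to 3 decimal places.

Mean ȳ = (50.4 + 52.2 + 46.1 + 46.2 + 50.9 + 52.7 + 49.7 + 45.0 + 50.5)/9 = 49.3000
Numerator Σ_{t=1}^{8}(y_t−ȳ)(y_{t+1}−ȳ) = -1.2100
Denominator Σ(y_t−ȳ)² = 63.6800
r_1 = -1.2100 / 63.6800 = -0.019

-0.019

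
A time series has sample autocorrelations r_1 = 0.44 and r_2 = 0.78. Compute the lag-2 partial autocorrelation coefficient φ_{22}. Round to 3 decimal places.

φ_{22} = (r_2 − r_1²) / (1 − r_1²)
r_1² = (0.44)² = 0.1936
Numerator = 0.78 − 0.1936 = 0.5864; denominator = 1 − 0.1936 = 0.8064
φ_{22} = 0.5864 / 0.8064 = 0.727

0.727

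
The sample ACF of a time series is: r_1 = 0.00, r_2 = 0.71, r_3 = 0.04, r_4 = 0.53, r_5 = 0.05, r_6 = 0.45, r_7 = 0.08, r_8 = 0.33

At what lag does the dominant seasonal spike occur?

2

The largest autocorrelation is r_2 = 0.71, with weaker echoes at lags 4 (0.53), 6 (0.45) and 8 (0.33); the remaining lags stay at or below 0.08.
The dominant spike at lag 2 indicates a seasonal period of 2.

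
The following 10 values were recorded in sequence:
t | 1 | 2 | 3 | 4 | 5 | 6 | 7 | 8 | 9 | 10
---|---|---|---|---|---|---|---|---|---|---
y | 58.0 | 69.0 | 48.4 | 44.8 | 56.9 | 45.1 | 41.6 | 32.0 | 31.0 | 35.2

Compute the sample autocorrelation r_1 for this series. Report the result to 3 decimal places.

Mean ȳ = (58.0 + 69.0 + 48.4 + 44.8 + 56.9 + 45.1 + 41.6 + 32.0 + 31.0 + 35.2)/10 = 46.2000
Numerator Σ_{t=1}^{9}(y_t−ȳ)(y_{t+1}−ȳ) = 742.7900
Denominator Σ(y_t−ȳ)² = 1356.4200
r_1 = 742.7900 / 1356.4200 = 0.548

0.548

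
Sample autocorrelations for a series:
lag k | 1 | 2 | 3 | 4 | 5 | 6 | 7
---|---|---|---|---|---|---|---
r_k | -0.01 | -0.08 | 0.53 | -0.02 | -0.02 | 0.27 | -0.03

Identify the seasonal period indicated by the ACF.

The largest autocorrelation is r_3 = 0.53, with a weaker echo at lag 6 (0.27); the remaining lags stay at or below -0.01.
The dominant spike at lag 3 indicates a seasonal period of 3.

3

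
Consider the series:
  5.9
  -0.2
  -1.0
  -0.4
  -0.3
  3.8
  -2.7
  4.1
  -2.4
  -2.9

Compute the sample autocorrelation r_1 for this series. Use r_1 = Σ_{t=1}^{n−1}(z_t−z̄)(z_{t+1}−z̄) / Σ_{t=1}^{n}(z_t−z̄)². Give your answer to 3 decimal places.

Mean z̄ = (5.9 − 0.2 − 1.0 − 0.4 − 0.3 + 3.8 − 2.7 + 4.1 − 2.4 − 2.9)/10 = 0.3900
Numerator Σ_{t=1}^{9}(z_t−z̄)(z_{t+1}−z̄) = -26.3131
Denominator Σ(z_t−z̄)² = 87.2890
r_1 = -26.3131 / 87.2890 = -0.301

-0.301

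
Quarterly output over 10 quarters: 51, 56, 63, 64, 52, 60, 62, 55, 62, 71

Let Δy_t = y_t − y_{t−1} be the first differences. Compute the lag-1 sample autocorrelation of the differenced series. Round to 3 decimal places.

-0.162

First differences Δy: 5, 7, 1, -12, 8, 2, -7, 7, 9
Mean of differences = 2.2222
Numerator Σ(Δy_t−Δȳ)(Δy_{t+1}−Δȳ) = -68.2716
Denominator Σ(Δy_t−Δȳ)² = 421.5556
r_1(Δy) = -68.2716 / 421.5556 = -0.162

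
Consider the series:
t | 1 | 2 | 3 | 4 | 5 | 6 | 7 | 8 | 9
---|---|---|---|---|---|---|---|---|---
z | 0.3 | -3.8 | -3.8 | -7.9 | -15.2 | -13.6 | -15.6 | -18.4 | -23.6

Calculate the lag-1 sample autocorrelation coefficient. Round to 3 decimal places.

Mean z̄ = (0.3 − 3.8 − 3.8 − 7.9 − 15.2 − 13.6 − 15.6 − 18.4 − 23.6)/9 = -11.2889
Numerator Σ_{t=1}^{8}(z_t−z̄)(z_{t+1}−z̄) = 292.2010
Denominator Σ(z_t−z̄)² = 499.3089
r_1 = 292.2010 / 499.3089 = 0.585

0.585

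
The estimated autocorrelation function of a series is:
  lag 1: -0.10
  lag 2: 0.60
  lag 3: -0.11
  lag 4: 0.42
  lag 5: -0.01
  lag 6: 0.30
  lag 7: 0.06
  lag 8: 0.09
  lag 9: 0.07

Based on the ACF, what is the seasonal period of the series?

2

The largest autocorrelation is r_2 = 0.60, with weaker echoes at lags 4 (0.42) and 6 (0.30); the remaining lags stay at or below 0.09.
The dominant spike at lag 2 indicates a seasonal period of 2.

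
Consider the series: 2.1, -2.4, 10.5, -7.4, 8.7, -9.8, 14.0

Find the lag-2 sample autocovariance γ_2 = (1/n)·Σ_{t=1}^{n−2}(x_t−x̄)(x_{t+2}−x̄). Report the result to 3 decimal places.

41.279

Mean x̄ = (2.1 − 2.4 + 10.5 − 7.4 + 8.7 − 9.8 + 14.0)/7 = 2.2429
Σ_{t=1}^{5}(x_t−x̄)(x_{t+2}−x̄) = 288.9535
γ_2 = 288.9535 / 7 = 41.279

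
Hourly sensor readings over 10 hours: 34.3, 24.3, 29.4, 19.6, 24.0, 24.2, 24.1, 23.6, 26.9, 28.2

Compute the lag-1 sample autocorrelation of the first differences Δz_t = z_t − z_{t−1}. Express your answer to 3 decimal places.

First differences Δz: -10.0, 5.1, -9.8, 4.4, 0.2, -0.1, -0.5, 3.3, 1.3
Mean of differences = -0.6778
Numerator Σ(Δz_t−Δz̄)(Δz_{t+1}−Δz̄) = -139.2472
Denominator Σ(Δz_t−Δz̄)² = 250.1556
r_1(Δz) = -139.2472 / 250.1556 = -0.557

-0.557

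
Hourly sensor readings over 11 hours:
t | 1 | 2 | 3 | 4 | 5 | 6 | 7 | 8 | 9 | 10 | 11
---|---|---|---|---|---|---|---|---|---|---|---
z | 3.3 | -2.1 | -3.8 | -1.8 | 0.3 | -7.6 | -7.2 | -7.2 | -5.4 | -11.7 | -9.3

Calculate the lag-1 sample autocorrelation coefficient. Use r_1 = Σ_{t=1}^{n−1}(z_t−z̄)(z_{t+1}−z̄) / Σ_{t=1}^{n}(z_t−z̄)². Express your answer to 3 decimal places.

Mean z̄ = (3.3 − 2.1 − 3.8 − 1.8 + 0.3 − 7.6 − 7.2 − 7.2 − 5.4 − 11.7 − 9.3)/11 = -4.7727
Numerator Σ_{t=1}^{10}(z_t−z̄)(z_{t+1}−z̄) = 77.7893
Denominator Σ(z_t−z̄)² = 196.4818
r_1 = 77.7893 / 196.4818 = 0.396

0.396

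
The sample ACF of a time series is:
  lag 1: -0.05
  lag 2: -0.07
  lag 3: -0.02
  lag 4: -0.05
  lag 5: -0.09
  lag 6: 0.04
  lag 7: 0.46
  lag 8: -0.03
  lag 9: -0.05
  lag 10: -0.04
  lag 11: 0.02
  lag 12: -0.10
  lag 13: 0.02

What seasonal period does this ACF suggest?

The largest autocorrelation is r_7 = 0.46; the remaining lags stay at or below 0.04.
The dominant spike at lag 7 indicates a seasonal period of 7.

7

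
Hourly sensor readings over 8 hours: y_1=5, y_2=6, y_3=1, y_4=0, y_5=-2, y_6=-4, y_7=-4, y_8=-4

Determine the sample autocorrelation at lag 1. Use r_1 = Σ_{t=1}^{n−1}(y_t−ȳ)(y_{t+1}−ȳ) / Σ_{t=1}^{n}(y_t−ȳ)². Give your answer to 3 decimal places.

0.662

Mean ȳ = (5 + 6 + 1 + 0 − 2 − 4 − 4 − 4)/8 = -0.2500
Σ(y_t−ȳ)(y_{t+1}−ȳ) = (32.8125) + (7.8125) + (0.3125) + (-0.4375) + (6.5625) + (14.0625) + (14.0625) = 75.1875
Denominator Σ(y_t−ȳ)² = 113.5000
r_1 = 75.1875 / 113.5000 = 0.662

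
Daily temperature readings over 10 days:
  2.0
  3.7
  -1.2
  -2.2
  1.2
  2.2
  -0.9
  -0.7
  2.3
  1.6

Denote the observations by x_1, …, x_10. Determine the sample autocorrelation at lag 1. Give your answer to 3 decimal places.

Mean x̄ = (2.0 + 3.7 − 1.2 − 2.2 + 1.2 + 2.2 − 0.9 − 0.7 + 2.3 + 1.6)/10 = 0.8000
Numerator Σ_{t=1}^{9}(x_t−x̄)(x_{t+1}−x̄) = 2.1600
Denominator Σ(x_t−x̄)² = 33.0000
r_1 = 2.1600 / 33.0000 = 0.065

0.065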